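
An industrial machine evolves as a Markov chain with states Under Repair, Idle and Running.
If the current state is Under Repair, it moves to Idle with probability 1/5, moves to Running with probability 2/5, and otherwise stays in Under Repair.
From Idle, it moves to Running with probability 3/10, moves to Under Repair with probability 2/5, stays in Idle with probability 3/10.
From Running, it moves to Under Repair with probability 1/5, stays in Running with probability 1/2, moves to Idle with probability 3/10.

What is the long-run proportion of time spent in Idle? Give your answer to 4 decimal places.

Let the stationary distribution be π with π = πP and π_1 + π_2 + π_3 = 1.
π_1 = 0.4·π_1 + 0.4·π_2 + 0.2·π_3
π_2 = 0.2·π_1 + 0.3·π_2 + 0.3·π_3
Solving with the normalization constraint gives π = (0.3171, 0.2683, 0.4146).
So the stationary probability of Idle is 0.2683.

0.2683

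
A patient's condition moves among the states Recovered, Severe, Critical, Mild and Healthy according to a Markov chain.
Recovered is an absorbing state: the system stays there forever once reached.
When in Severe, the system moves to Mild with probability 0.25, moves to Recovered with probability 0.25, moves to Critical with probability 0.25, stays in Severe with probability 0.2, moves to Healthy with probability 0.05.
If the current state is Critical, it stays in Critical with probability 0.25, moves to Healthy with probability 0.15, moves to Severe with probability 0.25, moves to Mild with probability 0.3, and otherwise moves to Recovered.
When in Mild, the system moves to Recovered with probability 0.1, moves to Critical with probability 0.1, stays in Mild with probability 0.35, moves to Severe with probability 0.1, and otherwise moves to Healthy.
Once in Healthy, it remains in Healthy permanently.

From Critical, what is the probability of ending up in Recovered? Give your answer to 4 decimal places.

0.3521

Let h(s) be the probability of absorption at Recovered starting from transient state s. Then h(Recovered) = 1 and h(Healthy) = 0. By first-step analysis:
h(Severe) = 0.25·1 + 0.2·h(Severe) + 0.25·h(Critical) + 0.25·h(Mild) + 0.05·0
h(Critical) = 0.05·1 + 0.25·h(Severe) + 0.25·h(Critical) + 0.3·h(Mild) + 0.15·0
h(Mild) = 0.1·1 + 0.1·h(Severe) + 0.1·h(Critical) + 0.35·h(Mild) + 0.35·0
Solving: h(Severe) = 0.5122, h(Critical) = 0.3521, h(Mild) = 0.2868.
Starting from Critical, the probability is 0.3521.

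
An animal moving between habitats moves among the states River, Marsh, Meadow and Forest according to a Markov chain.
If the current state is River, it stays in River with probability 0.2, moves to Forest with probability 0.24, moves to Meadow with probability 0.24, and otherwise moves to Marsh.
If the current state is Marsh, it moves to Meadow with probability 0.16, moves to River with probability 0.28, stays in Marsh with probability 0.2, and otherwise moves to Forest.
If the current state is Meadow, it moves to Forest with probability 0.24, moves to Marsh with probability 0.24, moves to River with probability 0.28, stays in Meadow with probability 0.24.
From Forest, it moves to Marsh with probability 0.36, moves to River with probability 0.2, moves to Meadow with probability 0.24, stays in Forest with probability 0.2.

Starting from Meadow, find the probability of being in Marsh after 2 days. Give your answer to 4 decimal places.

0.2816

Propagate the distribution vector 2 days from Meadow.
After 0 days: (0.0000, 0.0000, 1.0000, 0.0000)
After 1 day: (0.2800, 0.2400, 0.2400, 0.2400)
After 2 days: (0.2384, 0.2816, 0.2208, 0.2592)
P(in Marsh after 2 days) = 0.2816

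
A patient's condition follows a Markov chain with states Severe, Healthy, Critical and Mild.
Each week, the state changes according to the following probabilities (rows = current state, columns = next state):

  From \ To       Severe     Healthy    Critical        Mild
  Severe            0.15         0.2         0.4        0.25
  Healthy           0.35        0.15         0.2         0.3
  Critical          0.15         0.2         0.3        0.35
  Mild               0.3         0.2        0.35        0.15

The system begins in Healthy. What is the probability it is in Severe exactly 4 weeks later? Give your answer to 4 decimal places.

0.2283

Propagate the distribution vector 4 weeks from Healthy.
After 0 weeks: (0.0000, 1.0000, 0.0000, 0.0000)
After 1 week: (0.3500, 0.1500, 0.2000, 0.3000)
After 2 weeks: (0.2250, 0.1925, 0.3350, 0.2475)
After 3 weeks: (0.2256, 0.1904, 0.3156, 0.2684)
After 4 weeks: (0.2283, 0.1905, 0.3169, 0.2642)
P(in Severe after 4 weeks) = 0.2283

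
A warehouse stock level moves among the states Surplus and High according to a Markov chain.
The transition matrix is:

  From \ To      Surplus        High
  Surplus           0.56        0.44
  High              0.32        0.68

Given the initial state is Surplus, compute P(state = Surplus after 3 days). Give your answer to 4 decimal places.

0.4291

Propagate the distribution vector 3 days from Surplus.
After 0 days: (1.0000, 0.0000)
After 1 day: (0.5600, 0.4400)
After 2 days: (0.4544, 0.5456)
After 3 days: (0.4291, 0.5709)
P(in Surplus after 3 days) = 0.4291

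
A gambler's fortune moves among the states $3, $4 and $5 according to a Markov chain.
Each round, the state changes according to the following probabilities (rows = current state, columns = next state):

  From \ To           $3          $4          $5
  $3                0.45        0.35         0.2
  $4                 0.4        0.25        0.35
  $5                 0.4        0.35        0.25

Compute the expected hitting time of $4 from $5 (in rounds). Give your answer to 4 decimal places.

2.8571

Let t(s) be the expected number of rounds to first reach $4 from state s, with t($4) = 0. Conditioning on the first round:
t($3) = 1 + 0.45·t($3) + 0.2·t($5)
t($5) = 1 + 0.4·t($3) + 0.25·t($5)
Solving: t($3) = 2.8571, t($5) = 2.8571.
Expected rounds from $5 to $4: 2.8571.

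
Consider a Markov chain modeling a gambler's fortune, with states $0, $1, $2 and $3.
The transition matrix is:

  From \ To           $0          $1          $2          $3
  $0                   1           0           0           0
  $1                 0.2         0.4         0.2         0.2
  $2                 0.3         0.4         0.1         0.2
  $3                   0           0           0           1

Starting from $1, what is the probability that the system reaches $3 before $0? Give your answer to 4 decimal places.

Let h(s) be the probability of absorption at $3 starting from transient state s. Then h($3) = 1 and h($0) = 0. By first-step analysis:
h($1) = 0.2·0 + 0.4·h($1) + 0.2·h($2) + 0.2·1
h($2) = 0.3·0 + 0.4·h($1) + 0.1·h($2) + 0.2·1
Solving: h($1) = 0.4783, h($2) = 0.4348.
Starting from $1, the probability is 0.4783.

0.4783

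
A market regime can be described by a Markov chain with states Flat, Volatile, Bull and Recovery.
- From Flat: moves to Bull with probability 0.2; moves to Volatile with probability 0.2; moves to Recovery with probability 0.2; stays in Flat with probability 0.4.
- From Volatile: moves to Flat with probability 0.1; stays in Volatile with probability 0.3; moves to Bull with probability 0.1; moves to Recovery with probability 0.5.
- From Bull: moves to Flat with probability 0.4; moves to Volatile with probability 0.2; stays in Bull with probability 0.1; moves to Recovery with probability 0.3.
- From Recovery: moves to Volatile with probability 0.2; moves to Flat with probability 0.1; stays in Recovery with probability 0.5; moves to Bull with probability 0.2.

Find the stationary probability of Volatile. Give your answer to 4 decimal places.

0.2222

Let the stationary distribution be π with π = πP and π_1 + π_2 + π_3 + π_4 = 1.
π_1 = 0.4·π_1 + 0.1·π_2 + 0.4·π_3 + 0.1·π_4
π_2 = 0.2·π_1 + 0.3·π_2 + 0.2·π_3 + 0.2·π_4
π_3 = 0.2·π_1 + 0.1·π_2 + 0.1·π_3 + 0.2·π_4
Solving with the normalization constraint gives π = (0.2121, 0.2222, 0.1616, 0.4040).
So the stationary probability of Volatile is 0.2222.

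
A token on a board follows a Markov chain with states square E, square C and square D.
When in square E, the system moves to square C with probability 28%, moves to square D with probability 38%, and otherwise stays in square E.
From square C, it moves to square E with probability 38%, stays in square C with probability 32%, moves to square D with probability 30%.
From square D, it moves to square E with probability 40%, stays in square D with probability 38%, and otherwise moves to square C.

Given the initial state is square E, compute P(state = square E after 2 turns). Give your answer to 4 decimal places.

0.3740

Sum over the intermediate state after 1 turn:
P = P(square E→square E)·P(square E→square E) + P(square E→square C)·P(square C→square E) + P(square E→square D)·P(square D→square E)
  = 0.34×0.34 + 0.28×0.38 + 0.38×0.4
  = 0.1156 + 0.1064 + 0.1520 = 0.3740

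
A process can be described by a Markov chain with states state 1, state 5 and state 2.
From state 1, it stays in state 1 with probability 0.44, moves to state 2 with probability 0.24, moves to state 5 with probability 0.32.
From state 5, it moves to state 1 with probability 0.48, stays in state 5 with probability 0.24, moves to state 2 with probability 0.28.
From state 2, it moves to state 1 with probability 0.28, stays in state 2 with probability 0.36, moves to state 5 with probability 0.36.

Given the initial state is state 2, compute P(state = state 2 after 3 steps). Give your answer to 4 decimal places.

0.2879

Propagate the distribution vector 3 steps from state 2.
After 0 steps: (0.0000, 0.0000, 1.0000)
After 1 step: (0.2800, 0.3600, 0.3600)
After 2 steps: (0.3968, 0.3056, 0.2976)
After 3 steps: (0.4046, 0.3075, 0.2879)
P(in state 2 after 3 steps) = 0.2879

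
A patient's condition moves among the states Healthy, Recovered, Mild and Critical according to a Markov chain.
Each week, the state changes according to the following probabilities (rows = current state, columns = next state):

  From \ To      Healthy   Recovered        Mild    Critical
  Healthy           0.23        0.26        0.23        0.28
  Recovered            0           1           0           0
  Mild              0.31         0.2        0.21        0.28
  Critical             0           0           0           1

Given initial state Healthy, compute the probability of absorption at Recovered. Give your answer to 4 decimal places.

0.4682

Let h(s) be the probability of absorption at Recovered starting from transient state s. Then h(Recovered) = 1 and h(Critical) = 0. By first-step analysis:
h(Healthy) = 0.23·h(Healthy) + 0.26·1 + 0.23·h(Mild) + 0.28·0
h(Mild) = 0.31·h(Healthy) + 0.2·1 + 0.21·h(Mild) + 0.28·0
Solving: h(Healthy) = 0.4682, h(Mild) = 0.4369.
Starting from Healthy, the probability is 0.4682.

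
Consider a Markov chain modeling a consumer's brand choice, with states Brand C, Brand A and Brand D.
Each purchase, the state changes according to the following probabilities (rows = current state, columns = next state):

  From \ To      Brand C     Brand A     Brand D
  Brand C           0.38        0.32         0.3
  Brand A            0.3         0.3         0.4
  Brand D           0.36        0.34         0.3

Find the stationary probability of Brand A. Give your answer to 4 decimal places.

Let the stationary distribution be π with π = πP and π_1 + π_2 + π_3 = 1.
π_1 = 0.38·π_1 + 0.3·π_2 + 0.36·π_3
π_2 = 0.32·π_1 + 0.3·π_2 + 0.34·π_3
Solving with the normalization constraint gives π = (0.3477, 0.3202, 0.3320).
So the stationary probability of Brand A is 0.3202.

0.3202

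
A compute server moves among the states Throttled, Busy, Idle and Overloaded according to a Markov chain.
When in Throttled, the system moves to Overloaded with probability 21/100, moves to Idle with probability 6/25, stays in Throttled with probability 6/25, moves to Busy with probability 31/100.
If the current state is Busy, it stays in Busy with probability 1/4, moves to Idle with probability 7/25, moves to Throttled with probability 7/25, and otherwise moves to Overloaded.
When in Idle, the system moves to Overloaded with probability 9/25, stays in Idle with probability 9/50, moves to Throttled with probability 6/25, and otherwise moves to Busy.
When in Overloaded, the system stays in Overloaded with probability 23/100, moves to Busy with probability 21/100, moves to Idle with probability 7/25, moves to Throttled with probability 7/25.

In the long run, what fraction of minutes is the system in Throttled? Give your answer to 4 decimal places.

0.2598

Let the stationary distribution be π with π = πP and π_1 + π_2 + π_3 + π_4 = 1.
π_1 = 0.24·π_1 + 0.28·π_2 + 0.24·π_3 + 0.28·π_4
π_2 = 0.31·π_1 + 0.25·π_2 + 0.22·π_3 + 0.21·π_4
π_3 = 0.24·π_1 + 0.28·π_2 + 0.18·π_3 + 0.28·π_4
Solving with the normalization constraint gives π = (0.2598, 0.2484, 0.2451, 0.2467).
So the stationary probability of Throttled is 0.2598.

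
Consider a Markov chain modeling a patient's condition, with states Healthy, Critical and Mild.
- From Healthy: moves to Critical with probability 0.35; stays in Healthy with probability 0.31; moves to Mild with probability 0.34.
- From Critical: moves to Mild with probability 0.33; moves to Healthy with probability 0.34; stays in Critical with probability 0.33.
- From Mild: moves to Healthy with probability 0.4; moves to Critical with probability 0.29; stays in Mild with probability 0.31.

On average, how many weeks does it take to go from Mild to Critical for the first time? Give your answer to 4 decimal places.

Let t(s) be the expected number of weeks to first reach Critical from state s, with t(Critical) = 0. Conditioning on the first week:
t(Healthy) = 1 + 0.31·t(Healthy) + 0.34·t(Mild)
t(Mild) = 1 + 0.4·t(Healthy) + 0.31·t(Mild)
Solving: t(Healthy) = 3.0285, t(Mild) = 3.2049.
Expected weeks from Mild to Critical: 3.2049.

3.2049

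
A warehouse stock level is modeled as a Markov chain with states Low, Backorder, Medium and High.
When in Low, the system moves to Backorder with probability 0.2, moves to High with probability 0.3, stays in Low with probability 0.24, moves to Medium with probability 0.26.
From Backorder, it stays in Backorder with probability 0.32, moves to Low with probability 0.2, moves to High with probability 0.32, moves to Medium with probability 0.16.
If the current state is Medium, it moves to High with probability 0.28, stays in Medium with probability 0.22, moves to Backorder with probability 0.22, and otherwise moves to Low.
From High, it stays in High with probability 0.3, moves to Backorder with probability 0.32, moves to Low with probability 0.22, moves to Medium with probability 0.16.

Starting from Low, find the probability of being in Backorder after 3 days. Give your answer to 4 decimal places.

0.2717

Propagate the distribution vector 3 days from Low.
After 0 days: (1.0000, 0.0000, 0.0000, 0.0000)
After 1 day: (0.2400, 0.2000, 0.2600, 0.3000)
After 2 days: (0.2364, 0.2652, 0.1996, 0.2988)
After 3 days: (0.2314, 0.2717, 0.1956, 0.3013)
P(in Backorder after 3 days) = 0.2717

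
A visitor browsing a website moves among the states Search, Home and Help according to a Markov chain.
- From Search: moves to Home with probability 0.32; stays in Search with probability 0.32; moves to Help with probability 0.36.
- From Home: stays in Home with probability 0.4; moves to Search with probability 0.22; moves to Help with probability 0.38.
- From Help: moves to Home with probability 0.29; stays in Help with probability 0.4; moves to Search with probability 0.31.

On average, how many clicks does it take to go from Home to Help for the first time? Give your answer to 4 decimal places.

2.6659

Let t(s) be the expected number of clicks to first reach Help from state s, with t(Help) = 0. Conditioning on the first click:
t(Search) = 1 + 0.32·t(Search) + 0.32·t(Home)
t(Home) = 1 + 0.22·t(Search) + 0.4·t(Home)
Solving: t(Search) = 2.7251, t(Home) = 2.6659.
Expected clicks from Home to Help: 2.6659.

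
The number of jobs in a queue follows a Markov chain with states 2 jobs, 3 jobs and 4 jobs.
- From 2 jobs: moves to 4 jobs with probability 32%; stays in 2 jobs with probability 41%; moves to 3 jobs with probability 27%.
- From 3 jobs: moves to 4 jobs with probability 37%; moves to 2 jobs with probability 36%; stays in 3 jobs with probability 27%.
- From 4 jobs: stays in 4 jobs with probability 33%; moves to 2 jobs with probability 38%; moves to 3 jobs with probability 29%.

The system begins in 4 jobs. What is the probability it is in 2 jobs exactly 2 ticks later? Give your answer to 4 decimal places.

Sum over the intermediate state after 1 tick:
P = P(4 jobs→2 jobs)·P(2 jobs→2 jobs) + P(4 jobs→3 jobs)·P(3 jobs→2 jobs) + P(4 jobs→4 jobs)·P(4 jobs→2 jobs)
  = 0.38×0.41 + 0.29×0.36 + 0.33×0.38
  = 0.1558 + 0.1044 + 0.1254 = 0.3856

0.3856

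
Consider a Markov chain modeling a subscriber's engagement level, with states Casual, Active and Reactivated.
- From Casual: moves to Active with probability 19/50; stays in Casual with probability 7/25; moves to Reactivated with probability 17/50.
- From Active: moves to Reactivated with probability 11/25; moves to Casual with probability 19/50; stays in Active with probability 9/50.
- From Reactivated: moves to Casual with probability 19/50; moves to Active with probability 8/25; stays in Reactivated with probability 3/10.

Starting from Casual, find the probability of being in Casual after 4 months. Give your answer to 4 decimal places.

Propagate the distribution vector 4 months from Casual.
After 0 months: (1.0000, 0.0000, 0.0000)
After 1 month: (0.2800, 0.3800, 0.3400)
After 2 months: (0.3520, 0.2836, 0.3644)
After 3 months: (0.3448, 0.3014, 0.3538)
After 4 months: (0.3455, 0.2985, 0.3560)
P(in Casual after 4 months) = 0.3455

0.3455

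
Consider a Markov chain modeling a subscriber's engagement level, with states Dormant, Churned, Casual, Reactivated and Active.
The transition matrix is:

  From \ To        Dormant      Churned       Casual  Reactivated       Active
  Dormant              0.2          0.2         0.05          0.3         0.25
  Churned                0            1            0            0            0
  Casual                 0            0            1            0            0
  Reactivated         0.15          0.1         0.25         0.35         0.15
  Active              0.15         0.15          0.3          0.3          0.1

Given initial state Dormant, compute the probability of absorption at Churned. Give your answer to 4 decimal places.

0.4973

Let h(s) be the probability of absorption at Churned starting from transient state s. Then h(Churned) = 1 and h(Casual) = 0. By first-step analysis:
h(Dormant) = 0.2·h(Dormant) + 0.2·1 + 0.05·0 + 0.3·h(Reactivated) + 0.25·h(Active)
h(Reactivated) = 0.15·h(Dormant) + 0.1·1 + 0.25·0 + 0.35·h(Reactivated) + 0.15·h(Active)
h(Active) = 0.15·h(Dormant) + 0.15·1 + 0.3·0 + 0.3·h(Reactivated) + 0.1·h(Active)
Solving: h(Dormant) = 0.4973, h(Reactivated) = 0.3534, h(Active) = 0.3673.
Starting from Dormant, the probability is 0.4973.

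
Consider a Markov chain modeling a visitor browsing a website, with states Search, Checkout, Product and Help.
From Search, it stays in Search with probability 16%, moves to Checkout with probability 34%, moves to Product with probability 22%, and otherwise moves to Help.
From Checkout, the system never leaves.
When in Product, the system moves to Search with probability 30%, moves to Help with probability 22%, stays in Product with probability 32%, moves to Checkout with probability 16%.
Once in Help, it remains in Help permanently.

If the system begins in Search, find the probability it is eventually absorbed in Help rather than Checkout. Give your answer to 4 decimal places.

0.4727

Let h(s) be the probability of absorption at Help starting from transient state s. Then h(Help) = 1 and h(Checkout) = 0. By first-step analysis:
h(Search) = 0.16·h(Search) + 0.34·0 + 0.22·h(Product) + 0.28·1
h(Product) = 0.3·h(Search) + 0.16·0 + 0.32·h(Product) + 0.22·1
Solving: h(Search) = 0.4727, h(Product) = 0.5321.
Starting from Search, the probability is 0.4727.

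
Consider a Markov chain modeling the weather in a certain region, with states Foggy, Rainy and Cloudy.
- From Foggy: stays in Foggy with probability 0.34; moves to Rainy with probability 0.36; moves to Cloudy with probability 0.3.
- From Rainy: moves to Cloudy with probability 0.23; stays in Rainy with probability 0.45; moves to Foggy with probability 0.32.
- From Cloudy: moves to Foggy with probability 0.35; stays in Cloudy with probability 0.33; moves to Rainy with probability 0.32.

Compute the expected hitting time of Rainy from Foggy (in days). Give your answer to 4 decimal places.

2.8766

Let t(s) be the expected number of days to first reach Rainy from state s, with t(Rainy) = 0. Conditioning on the first day:
t(Foggy) = 1 + 0.34·t(Foggy) + 0.3·t(Cloudy)
t(Cloudy) = 1 + 0.35·t(Foggy) + 0.33·t(Cloudy)
Solving: t(Foggy) = 2.8766, t(Cloudy) = 2.9953.
Expected days from Foggy to Rainy: 2.8766.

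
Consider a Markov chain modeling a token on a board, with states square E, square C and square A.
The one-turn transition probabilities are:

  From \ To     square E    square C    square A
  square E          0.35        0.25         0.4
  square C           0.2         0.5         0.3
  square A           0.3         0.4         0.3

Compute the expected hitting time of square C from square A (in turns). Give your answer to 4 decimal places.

Let t(s) be the expected number of turns to first reach square C from state s, with t(square C) = 0. Conditioning on the first turn:
t(square E) = 1 + 0.35·t(square E) + 0.4·t(square A)
t(square A) = 1 + 0.3·t(square E) + 0.3·t(square A)
Solving: t(square E) = 3.2836, t(square A) = 2.8358.
Expected turns from square A to square C: 2.8358.

2.8358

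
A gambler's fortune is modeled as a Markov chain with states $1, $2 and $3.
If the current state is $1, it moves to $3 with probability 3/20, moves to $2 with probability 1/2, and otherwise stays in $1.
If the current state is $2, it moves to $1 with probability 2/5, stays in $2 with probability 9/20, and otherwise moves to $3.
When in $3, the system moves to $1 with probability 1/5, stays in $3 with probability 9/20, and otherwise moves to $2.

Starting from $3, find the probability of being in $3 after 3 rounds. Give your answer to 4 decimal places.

0.2355

Propagate the distribution vector 3 rounds from $3.
After 0 rounds: (0.0000, 0.0000, 1.0000)
After 1 round: (0.2000, 0.3500, 0.4500)
After 2 rounds: (0.3000, 0.4150, 0.2850)
After 3 rounds: (0.3280, 0.4365, 0.2355)
P(in $3 after 3 rounds) = 0.2355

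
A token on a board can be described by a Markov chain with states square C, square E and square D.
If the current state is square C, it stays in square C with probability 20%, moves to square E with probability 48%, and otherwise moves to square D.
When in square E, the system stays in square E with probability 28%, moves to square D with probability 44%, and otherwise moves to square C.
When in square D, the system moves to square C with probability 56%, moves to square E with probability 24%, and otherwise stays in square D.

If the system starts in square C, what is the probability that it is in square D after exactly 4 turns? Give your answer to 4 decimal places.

Propagate the distribution vector 4 turns from square C.
After 0 turns: (1.0000, 0.0000, 0.0000)
After 1 turn: (0.2000, 0.4800, 0.3200)
After 2 turns: (0.3536, 0.3072, 0.3392)
After 3 turns: (0.3467, 0.3372, 0.3162)
After 4 turns: (0.3408, 0.3367, 0.3225)
P(in square D after 4 turns) = 0.3225

0.3225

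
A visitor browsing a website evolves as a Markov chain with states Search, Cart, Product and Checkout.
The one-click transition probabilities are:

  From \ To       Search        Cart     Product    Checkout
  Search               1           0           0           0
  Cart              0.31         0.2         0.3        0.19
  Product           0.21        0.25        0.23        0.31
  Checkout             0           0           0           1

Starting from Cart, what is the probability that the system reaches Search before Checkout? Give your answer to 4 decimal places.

Let h(s) be the probability of absorption at Search starting from transient state s. Then h(Search) = 1 and h(Checkout) = 0. By first-step analysis:
h(Cart) = 0.31·1 + 0.2·h(Cart) + 0.3·h(Product) + 0.19·0
h(Product) = 0.21·1 + 0.25·h(Cart) + 0.23·h(Product) + 0.31·0
Solving: h(Cart) = 0.5577, h(Product) = 0.4538.
Starting from Cart, the probability is 0.5577.

0.5577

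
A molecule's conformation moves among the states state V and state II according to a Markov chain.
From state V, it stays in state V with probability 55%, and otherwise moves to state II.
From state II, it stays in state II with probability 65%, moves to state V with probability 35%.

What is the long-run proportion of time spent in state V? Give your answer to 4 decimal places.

Let the stationary distribution be π with π = πP and π_1 + π_2 = 1.
π_1 = 0.55·π_1 + 0.35·π_2
Solving with the normalization constraint gives π = (0.4375, 0.5625).
So the stationary probability of state V is 0.4375.

0.4375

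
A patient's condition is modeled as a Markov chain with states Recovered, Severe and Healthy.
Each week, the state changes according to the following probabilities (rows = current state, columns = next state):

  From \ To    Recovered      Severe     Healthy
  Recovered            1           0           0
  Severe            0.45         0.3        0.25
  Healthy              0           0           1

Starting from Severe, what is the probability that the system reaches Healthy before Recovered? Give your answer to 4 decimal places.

Let h(s) be the probability of absorption at Healthy starting from transient state s. Then h(Healthy) = 1 and h(Recovered) = 0. By first-step analysis:
h(Severe) = 0.45·0 + 0.3·h(Severe) + 0.25·1
Solving: h(Severe) = 0.3571.
Starting from Severe, the probability is 0.3571.

0.3571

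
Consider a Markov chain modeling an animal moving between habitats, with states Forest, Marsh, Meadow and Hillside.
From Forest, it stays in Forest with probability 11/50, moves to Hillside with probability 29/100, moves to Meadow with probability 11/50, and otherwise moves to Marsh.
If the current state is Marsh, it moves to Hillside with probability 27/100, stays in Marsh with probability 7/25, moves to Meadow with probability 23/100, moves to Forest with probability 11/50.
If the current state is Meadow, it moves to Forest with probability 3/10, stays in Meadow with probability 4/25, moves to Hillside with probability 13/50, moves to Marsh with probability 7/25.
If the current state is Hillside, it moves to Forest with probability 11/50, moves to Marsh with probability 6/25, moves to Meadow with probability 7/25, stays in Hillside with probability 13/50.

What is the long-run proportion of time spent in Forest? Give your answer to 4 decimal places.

Let the stationary distribution be π with π = πP and π_1 + π_2 + π_3 + π_4 = 1.
π_1 = 0.22·π_1 + 0.22·π_2 + 0.3·π_3 + 0.22·π_4
π_2 = 0.27·π_1 + 0.28·π_2 + 0.28·π_3 + 0.24·π_4
π_3 = 0.22·π_1 + 0.23·π_2 + 0.16·π_3 + 0.28·π_4
Solving with the normalization constraint gives π = (0.2380, 0.2668, 0.2253, 0.2698).
So the stationary probability of Forest is 0.2380.

0.2380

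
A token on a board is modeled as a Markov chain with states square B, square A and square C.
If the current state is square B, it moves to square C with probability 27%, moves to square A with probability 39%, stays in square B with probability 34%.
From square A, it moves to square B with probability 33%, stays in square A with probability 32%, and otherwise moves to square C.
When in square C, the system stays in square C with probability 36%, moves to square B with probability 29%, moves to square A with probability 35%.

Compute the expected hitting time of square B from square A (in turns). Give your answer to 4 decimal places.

3.1660

Let t(s) be the expected number of turns to first reach square B from state s, with t(square B) = 0. Conditioning on the first turn:
t(square A) = 1 + 0.32·t(square A) + 0.35·t(square C)
t(square C) = 1 + 0.35·t(square A) + 0.36·t(square C)
Solving: t(square A) = 3.1660, t(square C) = 3.2939.
Expected turns from square A to square B: 3.1660.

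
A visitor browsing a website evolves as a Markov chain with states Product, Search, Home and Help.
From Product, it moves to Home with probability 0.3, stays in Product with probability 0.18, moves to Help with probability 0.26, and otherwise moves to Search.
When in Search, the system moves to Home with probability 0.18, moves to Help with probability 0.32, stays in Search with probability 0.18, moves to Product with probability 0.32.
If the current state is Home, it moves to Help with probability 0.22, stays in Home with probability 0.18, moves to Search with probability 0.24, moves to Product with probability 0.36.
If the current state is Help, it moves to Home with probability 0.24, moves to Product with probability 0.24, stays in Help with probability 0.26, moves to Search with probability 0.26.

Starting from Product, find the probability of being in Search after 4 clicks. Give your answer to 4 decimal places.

Propagate the distribution vector 4 clicks from Product.
After 0 clicks: (1.0000, 0.0000, 0.0000, 0.0000)
After 1 click: (0.1800, 0.2600, 0.3000, 0.2600)
After 2 clicks: (0.2860, 0.2332, 0.2172, 0.2636)
After 3 clicks: (0.2676, 0.2370, 0.2301, 0.2653)
After 4 clicks: (0.2705, 0.2364, 0.2280, 0.2650)
P(in Search after 4 clicks) = 0.2364

0.2364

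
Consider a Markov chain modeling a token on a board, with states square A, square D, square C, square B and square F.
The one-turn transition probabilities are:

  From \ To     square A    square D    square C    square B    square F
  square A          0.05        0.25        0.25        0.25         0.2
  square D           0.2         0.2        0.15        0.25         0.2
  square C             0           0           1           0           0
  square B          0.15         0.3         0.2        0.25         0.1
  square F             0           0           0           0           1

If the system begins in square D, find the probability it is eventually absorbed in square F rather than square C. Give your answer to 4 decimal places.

0.4946

Let h(s) be the probability of absorption at square F starting from transient state s. Then h(square F) = 1 and h(square C) = 0. By first-step analysis:
h(square A) = 0.05·h(square A) + 0.25·h(square D) + 0.25·0 + 0.25·h(square B) + 0.2·1
h(square D) = 0.2·h(square A) + 0.2·h(square D) + 0.15·0 + 0.25·h(square B) + 0.2·1
h(square B) = 0.15·h(square A) + 0.3·h(square D) + 0.2·0 + 0.25·h(square B) + 0.1·1
Solving: h(square A) = 0.4516, h(square D) = 0.4946, h(square B) = 0.4215.
Starting from square D, the probability is 0.4946.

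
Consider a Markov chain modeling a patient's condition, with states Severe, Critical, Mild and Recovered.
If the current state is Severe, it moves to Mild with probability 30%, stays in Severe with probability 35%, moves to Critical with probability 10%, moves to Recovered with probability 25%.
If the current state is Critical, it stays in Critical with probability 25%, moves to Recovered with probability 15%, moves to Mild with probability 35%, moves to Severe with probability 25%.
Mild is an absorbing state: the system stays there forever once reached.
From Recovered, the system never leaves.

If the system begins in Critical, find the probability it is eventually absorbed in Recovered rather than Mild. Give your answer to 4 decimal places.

0.3459

Let h(s) be the probability of absorption at Recovered starting from transient state s. Then h(Recovered) = 1 and h(Mild) = 0. By first-step analysis:
h(Severe) = 0.35·h(Severe) + 0.1·h(Critical) + 0.3·0 + 0.25·1
h(Critical) = 0.25·h(Severe) + 0.25·h(Critical) + 0.35·0 + 0.15·1
Solving: h(Severe) = 0.4378, h(Critical) = 0.3459.
Starting from Critical, the probability is 0.3459.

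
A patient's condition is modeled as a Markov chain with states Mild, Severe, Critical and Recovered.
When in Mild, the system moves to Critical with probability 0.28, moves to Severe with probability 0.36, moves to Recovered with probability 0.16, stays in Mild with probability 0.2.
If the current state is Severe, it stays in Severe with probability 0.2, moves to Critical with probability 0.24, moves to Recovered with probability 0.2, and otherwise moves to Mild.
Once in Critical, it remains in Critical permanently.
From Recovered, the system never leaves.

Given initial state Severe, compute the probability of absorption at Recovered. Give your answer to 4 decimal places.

0.4263

Let h(s) be the probability of absorption at Recovered starting from transient state s. Then h(Recovered) = 1 and h(Critical) = 0. By first-step analysis:
h(Mild) = 0.2·h(Mild) + 0.36·h(Severe) + 0.28·0 + 0.16·1
h(Severe) = 0.36·h(Mild) + 0.2·h(Severe) + 0.24·0 + 0.2·1
Solving: h(Mild) = 0.3918, h(Severe) = 0.4263.
Starting from Severe, the probability is 0.4263.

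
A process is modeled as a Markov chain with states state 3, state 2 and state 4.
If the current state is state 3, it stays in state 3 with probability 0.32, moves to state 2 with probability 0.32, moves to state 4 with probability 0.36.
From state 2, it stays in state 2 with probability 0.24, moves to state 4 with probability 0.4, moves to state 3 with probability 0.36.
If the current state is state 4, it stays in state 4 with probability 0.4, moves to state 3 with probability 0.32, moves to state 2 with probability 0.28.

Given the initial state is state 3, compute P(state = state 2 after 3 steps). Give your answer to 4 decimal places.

0.2821

Propagate the distribution vector 3 steps from state 3.
After 0 steps: (1.0000, 0.0000, 0.0000)
After 1 step: (0.3200, 0.3200, 0.3600)
After 2 steps: (0.3328, 0.2800, 0.3872)
After 3 steps: (0.3312, 0.2821, 0.3867)
P(in state 2 after 3 steps) = 0.2821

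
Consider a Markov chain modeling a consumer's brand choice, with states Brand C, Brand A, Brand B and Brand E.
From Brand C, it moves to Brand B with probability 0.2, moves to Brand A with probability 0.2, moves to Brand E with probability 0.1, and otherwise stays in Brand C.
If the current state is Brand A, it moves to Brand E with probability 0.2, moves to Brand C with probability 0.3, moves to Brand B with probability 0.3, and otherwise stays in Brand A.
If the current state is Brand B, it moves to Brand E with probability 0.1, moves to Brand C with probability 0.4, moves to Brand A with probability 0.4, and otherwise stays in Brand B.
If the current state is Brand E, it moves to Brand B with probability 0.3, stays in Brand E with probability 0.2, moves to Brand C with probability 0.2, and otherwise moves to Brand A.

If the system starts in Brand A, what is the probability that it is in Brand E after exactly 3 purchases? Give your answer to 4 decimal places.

Propagate the distribution vector 3 purchases from Brand A.
After 0 purchases: (0.0000, 1.0000, 0.0000, 0.0000)
After 1 purchase: (0.3000, 0.2000, 0.3000, 0.2000)
After 2 purchases: (0.3700, 0.2800, 0.2100, 0.1400)
After 3 purchases: (0.3810, 0.2560, 0.2210, 0.1420)
P(in Brand E after 3 purchases) = 0.1420

0.1420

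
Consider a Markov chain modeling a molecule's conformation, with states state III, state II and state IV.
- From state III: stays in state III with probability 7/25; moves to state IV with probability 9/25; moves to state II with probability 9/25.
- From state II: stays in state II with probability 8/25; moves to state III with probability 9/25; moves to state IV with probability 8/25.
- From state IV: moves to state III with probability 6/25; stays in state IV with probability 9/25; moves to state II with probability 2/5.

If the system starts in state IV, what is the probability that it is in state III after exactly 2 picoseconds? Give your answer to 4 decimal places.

0.2976

Sum over the intermediate state after 1 picosecond:
P = P(state IV→state III)·P(state III→state III) + P(state IV→state II)·P(state II→state III) + P(state IV→state IV)·P(state IV→state III)
  = 0.24×0.28 + 0.4×0.36 + 0.36×0.24
  = 0.0672 + 0.1440 + 0.0864 = 0.2976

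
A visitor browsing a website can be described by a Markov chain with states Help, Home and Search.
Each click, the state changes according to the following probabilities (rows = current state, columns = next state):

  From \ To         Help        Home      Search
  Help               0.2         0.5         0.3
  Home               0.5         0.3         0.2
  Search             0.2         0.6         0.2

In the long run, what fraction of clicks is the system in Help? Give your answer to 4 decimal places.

Let the stationary distribution be π with π = πP and π_1 + π_2 + π_3 = 1.
π_1 = 0.2·π_1 + 0.5·π_2 + 0.2·π_3
π_2 = 0.5·π_1 + 0.3·π_2 + 0.6·π_3
Solving with the normalization constraint gives π = (0.3308, 0.4361, 0.2331).
So the stationary probability of Help is 0.3308.

0.3308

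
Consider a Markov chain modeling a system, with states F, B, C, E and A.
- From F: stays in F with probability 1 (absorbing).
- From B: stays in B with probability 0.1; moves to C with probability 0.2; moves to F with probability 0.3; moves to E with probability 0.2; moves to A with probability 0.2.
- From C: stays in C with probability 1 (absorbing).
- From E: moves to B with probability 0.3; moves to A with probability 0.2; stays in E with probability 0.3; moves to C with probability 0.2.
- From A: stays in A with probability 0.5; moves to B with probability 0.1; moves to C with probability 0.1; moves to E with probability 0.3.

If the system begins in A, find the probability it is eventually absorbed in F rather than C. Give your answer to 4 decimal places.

Let h(s) be the probability of absorption at F starting from transient state s. Then h(F) = 1 and h(C) = 0. By first-step analysis:
h(B) = 0.3·1 + 0.1·h(B) + 0.2·0 + 0.2·h(E) + 0.2·h(A)
h(E) = 0.3·h(B) + 0.2·0 + 0.3·h(E) + 0.2·h(A)
h(A) = 0.1·h(B) + 0.1·0 + 0.3·h(E) + 0.5·h(A)
Solving: h(B) = 0.4462, h(E) = 0.2615, h(A) = 0.2462.
Starting from A, the probability is 0.2462.

0.2462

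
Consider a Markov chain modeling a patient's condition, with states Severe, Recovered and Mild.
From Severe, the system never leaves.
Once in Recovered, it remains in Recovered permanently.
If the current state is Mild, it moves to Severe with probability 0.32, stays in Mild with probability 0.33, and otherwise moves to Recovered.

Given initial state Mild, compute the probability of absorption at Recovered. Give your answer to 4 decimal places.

Let h(s) be the probability of absorption at Recovered starting from transient state s. Then h(Recovered) = 1 and h(Severe) = 0. By first-step analysis:
h(Mild) = 0.32·0 + 0.35·1 + 0.33·h(Mild)
Solving: h(Mild) = 0.5224.
Starting from Mild, the probability is 0.5224.

0.5224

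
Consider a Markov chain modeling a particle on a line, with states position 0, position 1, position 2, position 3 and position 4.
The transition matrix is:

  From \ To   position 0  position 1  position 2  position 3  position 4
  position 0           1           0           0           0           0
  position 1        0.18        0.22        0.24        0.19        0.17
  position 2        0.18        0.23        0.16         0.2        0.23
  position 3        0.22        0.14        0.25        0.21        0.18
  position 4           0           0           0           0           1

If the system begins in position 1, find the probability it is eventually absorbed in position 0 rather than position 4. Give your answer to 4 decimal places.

0.5033

Let h(s) be the probability of absorption at position 0 starting from transient state s. Then h(position 0) = 1 and h(position 4) = 0. By first-step analysis:
h(position 1) = 0.18·1 + 0.22·h(position 1) + 0.24·h(position 2) + 0.19·h(position 3) + 0.17·0
h(position 2) = 0.18·1 + 0.23·h(position 1) + 0.16·h(position 2) + 0.2·h(position 3) + 0.23·0
h(position 3) = 0.22·1 + 0.14·h(position 1) + 0.25·h(position 2) + 0.21·h(position 3) + 0.18·0
Solving: h(position 1) = 0.5033, h(position 2) = 0.4755, h(position 3) = 0.5181.
Starting from position 1, the probability is 0.5033.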